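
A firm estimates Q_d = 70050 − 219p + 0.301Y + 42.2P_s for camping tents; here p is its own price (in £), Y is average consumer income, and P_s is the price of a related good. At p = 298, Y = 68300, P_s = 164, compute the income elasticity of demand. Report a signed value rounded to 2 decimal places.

At the given values, Q_d = 70050 − 219(298) + 0.301(68300) + 42.2(164) = 32267.1.
∂Q_d/∂Y = 0.301.
E = (0.301) × (68300/32267.1) = 0.6371…

0.64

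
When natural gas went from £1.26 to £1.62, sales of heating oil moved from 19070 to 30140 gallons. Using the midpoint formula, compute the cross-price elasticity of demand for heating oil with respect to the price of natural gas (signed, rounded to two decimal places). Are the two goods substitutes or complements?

1.80; substitutes

%ΔQ_{heating oil} = (30140 − 19070)/avg = 11070/24605 = 0.449908…
%ΔP_{natural gas} = (1.62 − 1.26)/avg = 0.36/1.44 = 0.25
E_cross = (11070/24605) / (0.36/1.44) = 1.7996…
E_cross > 0 ⇒ the goods are substitutes.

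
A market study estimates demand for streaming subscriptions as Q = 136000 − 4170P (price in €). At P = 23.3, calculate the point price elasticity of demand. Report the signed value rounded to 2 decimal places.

-2.50

dQ/dP = −4170. At P = 23.3, Q = 136000 − 4170(23.3) = 38839.
Ed = (dQ/dP)·(P/Q) = −4170 × (23.3/38839) = -2.5016…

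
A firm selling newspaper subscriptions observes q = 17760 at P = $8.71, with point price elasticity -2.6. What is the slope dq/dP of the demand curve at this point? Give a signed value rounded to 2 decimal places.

Ed = (dq/dP)·(P/q) ⇒ dq/dP = Ed·q/P = (-2.6)·17760/8.71 = -5301.4925…

-5301.49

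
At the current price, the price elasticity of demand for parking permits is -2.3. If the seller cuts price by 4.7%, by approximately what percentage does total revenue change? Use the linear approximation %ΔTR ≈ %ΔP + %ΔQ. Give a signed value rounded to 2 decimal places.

%ΔQ ≈ Ed × %ΔP = (-2.3) × (-4.7%) = +10.8100%
%ΔTR ≈ %ΔP + %ΔQ = (-4.7%) + (+10.8100%) = +6.1100%

+6.11%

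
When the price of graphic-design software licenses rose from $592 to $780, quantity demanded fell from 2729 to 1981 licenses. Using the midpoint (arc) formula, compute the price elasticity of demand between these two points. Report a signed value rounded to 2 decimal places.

%ΔQ = (1981 − 2729) / [(2729 + 1981)/2] = -748/2355 = -0.317622…
%ΔP = (780 − 592) / [(592 + 780)/2] = 188/686 = 0.274052…
Arc Ed = %ΔQ / %ΔP = (-748/2355) / (188/686) = -1.1589…

-1.16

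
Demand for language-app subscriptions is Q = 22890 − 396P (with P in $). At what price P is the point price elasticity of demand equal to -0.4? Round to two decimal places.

Ed = −396P/(22890 − 396P). Set this equal to -0.4:
396P = 0.4·(22890 − 396P) ⇒ 396P(1 + 0.4) = 0.4·22890
P = 0.4·22890 / (396·1.4) = 16.5151…

16.52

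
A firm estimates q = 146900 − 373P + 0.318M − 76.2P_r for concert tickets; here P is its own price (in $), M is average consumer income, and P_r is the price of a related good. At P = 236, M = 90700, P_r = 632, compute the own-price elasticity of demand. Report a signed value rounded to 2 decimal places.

-2.23

At the given values, q = 146900 − 373(236) + 0.318(90700) − 76.2(632) = 39556.2.
∂q/∂P = −373.
E = (-373) × (236/39556.2) = -2.2253…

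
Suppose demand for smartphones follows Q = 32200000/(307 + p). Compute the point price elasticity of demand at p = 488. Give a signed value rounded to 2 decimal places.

dQ/dp = −32200000/(307 + p)² = -50.9474. At p = 488, Q = 40503.1.
Ed = (dQ/dp)·(p/Q) = (-50.9474) × (488/40503.1) = -0.6138…

-0.61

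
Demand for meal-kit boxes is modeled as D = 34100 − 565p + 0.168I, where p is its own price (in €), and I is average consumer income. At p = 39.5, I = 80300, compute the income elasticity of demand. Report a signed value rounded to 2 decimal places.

At the given values, D = 34100 − 565(39.5) + 0.168(80300) = 25272.9.
∂D/∂I = 0.168.
E = (0.168) × (80300/25272.9) = 0.5337…

0.53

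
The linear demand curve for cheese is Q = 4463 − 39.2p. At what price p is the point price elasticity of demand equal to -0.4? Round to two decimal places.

32.53

Ed = −39.2p/(4463 − 39.2p). Set this equal to -0.4:
39.2p = 0.4·(4463 − 39.2p) ⇒ 39.2p(1 + 0.4) = 0.4·4463
p = 0.4·4463 / (39.2·1.4) = 32.5291…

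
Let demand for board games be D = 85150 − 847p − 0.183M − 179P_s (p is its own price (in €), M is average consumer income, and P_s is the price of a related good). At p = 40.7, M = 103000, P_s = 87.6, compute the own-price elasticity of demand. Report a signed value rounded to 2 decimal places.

-2.13

At the given values, D = 85150 − 847(40.7) − 0.183(103000) − 179(87.6) = 16147.7.
∂D/∂p = −847.
E = (-847) × (40.7/16147.7) = -2.1348…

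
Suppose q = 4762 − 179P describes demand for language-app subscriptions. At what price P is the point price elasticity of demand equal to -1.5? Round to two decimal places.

Ed = −179P/(4762 − 179P). Set this equal to -1.5:
179P = 1.5·(4762 − 179P) ⇒ 179P(1 + 1.5) = 1.5·4762
P = 1.5·4762 / (179·2.5) = 15.9620…

15.96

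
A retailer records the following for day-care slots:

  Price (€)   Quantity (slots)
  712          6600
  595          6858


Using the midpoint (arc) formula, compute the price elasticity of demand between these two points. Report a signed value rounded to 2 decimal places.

%ΔQ = (6858 − 6600) / [(6600 + 6858)/2] = 258/6729 = 0.038341…
%ΔP = (595 − 712) / [(712 + 595)/2] = -117/653.5 = -0.179035…
Arc Ed = %ΔQ / %ΔP = (258/6729) / (-117/653.5) = -0.2141…

-0.21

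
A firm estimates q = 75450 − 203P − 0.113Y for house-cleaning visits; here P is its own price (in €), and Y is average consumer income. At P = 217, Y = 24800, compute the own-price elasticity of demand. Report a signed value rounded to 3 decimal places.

At the given values, q = 75450 − 203(217) − 0.113(24800) = 28596.6.
∂q/∂P = −203.
E = (-203) × (217/28596.6) = -1.54042…

-1.540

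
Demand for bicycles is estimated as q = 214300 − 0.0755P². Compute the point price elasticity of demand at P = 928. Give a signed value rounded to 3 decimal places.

dq/dP = −2·0.0755·P = -140.128. At P = 928, q = 149280.608.
Ed = (dq/dP)·(P/q) = (-140.128) × (928/149280.608) = -0.87110…

-0.871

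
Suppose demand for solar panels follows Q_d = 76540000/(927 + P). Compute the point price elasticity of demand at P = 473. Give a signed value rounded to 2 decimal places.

dQ_d/dP = −76540000/(927 + P)² = -39.051. At P = 473, Q_d = 54671.4.
Ed = (dQ_d/dP)·(P/Q_d) = (-39.051) × (473/54671.4) = -0.3378…

-0.34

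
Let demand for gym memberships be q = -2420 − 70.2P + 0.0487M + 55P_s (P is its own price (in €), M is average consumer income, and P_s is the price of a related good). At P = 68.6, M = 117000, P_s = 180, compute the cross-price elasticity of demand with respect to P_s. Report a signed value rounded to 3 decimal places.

At the given values, q = -2420 − 70.2(68.6) + 0.0487(117000) + 55(180) = 8362.18.
∂q/∂P_s = 55.
E = (55) × (180/8362.18) = 1.18390…

1.184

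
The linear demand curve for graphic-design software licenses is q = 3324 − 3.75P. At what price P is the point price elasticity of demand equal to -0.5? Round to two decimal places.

295.47

Ed = −3.75P/(3324 − 3.75P). Set this equal to -0.5:
3.75P = 0.5·(3324 − 3.75P) ⇒ 3.75P(1 + 0.5) = 0.5·3324
P = 0.5·3324 / (3.75·1.5) = 295.4666…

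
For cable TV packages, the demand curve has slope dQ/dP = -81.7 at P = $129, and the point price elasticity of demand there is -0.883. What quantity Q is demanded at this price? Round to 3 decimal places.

Ed = (dQ/dP)·(P/Q) ⇒ Q = (dQ/dP)·P/Ed = (-81.7)·129/(-0.883) = 11935.78708…

11935.787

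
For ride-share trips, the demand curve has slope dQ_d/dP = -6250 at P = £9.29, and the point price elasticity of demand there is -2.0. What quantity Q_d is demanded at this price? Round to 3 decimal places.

29031.250

Ed = (dQ_d/dP)·(P/Q_d) ⇒ Q_d = (dQ_d/dP)·P/Ed = (-6250)·9.29/(-2.0) = 29031.25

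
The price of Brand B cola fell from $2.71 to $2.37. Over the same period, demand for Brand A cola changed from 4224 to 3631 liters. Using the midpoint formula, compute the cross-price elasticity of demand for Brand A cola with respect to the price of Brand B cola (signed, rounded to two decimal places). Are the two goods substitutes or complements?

1.13; substitutes

%ΔQ_{Brand A cola} = (3631 − 4224)/avg = -593/3927.5 = -0.150986…
%ΔP_{Brand B cola} = (2.37 − 2.71)/avg = -0.34/2.54 = -0.133858…
E_cross = (-593/3927.5) / (-0.34/2.54) = 1.1279…
E_cross > 0 ⇒ the goods are substitutes.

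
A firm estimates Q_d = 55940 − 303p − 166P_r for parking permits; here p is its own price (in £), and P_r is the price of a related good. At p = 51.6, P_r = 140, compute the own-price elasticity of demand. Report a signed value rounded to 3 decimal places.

At the given values, Q_d = 55940 − 303(51.6) − 166(140) = 17065.2.
∂Q_d/∂p = −303.
E = (-303) × (51.6/17065.2) = -0.91618…

-0.916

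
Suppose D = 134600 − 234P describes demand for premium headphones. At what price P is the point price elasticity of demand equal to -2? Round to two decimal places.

Ed = −234P/(134600 − 234P). Set this equal to -2:
234P = 2·(134600 − 234P) ⇒ 234P(1 + 2) = 2·134600
P = 2·134600 / (234·3) = 383.4757…

383.48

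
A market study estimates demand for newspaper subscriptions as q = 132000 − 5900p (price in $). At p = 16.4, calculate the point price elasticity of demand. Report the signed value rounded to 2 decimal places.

-2.75

dq/dp = −5900. At p = 16.4, q = 132000 − 5900(16.4) = 35240.
Ed = (dq/dp)·(p/q) = −5900 × (16.4/35240) = -2.7457…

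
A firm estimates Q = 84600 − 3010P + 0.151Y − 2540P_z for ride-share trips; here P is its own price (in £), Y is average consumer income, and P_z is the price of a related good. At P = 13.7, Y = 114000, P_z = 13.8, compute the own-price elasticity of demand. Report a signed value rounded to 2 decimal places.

-1.62

At the given values, Q = 84600 − 3010(13.7) + 0.151(114000) − 2540(13.8) = 25525.
∂Q/∂P = −3010.
E = (-3010) × (13.7/25525) = -1.6155…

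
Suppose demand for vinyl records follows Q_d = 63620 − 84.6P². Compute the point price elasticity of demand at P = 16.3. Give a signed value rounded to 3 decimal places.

dQ_d/dP = −2·84.6·P = -2757.96. At P = 16.3, Q_d = 41142.626.
Ed = (dQ_d/dP)·(P/Q_d) = (-2757.96) × (16.3/41142.626) = -1.09265…

-1.093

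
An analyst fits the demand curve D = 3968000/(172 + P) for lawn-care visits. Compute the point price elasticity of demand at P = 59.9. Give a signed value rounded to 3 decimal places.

-0.258

dD/dP = −3968000/(172 + P)² = -73.7854. At P = 59.9, D = 17110.8.
Ed = (dD/dP)·(P/D) = (-73.7854) × (59.9/17110.8) = -0.25830…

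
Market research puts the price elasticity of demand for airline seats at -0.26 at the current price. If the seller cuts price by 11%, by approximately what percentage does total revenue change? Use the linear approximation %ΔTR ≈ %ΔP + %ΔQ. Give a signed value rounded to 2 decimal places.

%ΔQ ≈ Ed × %ΔP = (-0.26) × (-11%) = +2.8600%
%ΔTR ≈ %ΔP + %ΔQ = (-11%) + (+2.8600%) = -8.1400%

-8.14%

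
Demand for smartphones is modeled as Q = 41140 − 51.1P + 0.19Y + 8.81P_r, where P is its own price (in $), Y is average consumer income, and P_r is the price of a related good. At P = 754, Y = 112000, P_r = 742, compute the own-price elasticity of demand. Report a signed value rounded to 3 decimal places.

-1.266

At the given values, Q = 41140 − 51.1(754) + 0.19(112000) + 8.81(742) = 30427.62.
∂Q/∂P = −51.1.
E = (-51.1) × (754/30427.62) = -1.26626…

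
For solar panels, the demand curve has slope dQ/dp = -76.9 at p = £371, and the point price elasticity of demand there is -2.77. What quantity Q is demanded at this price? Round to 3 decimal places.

10299.603

Ed = (dQ/dp)·(p/Q) ⇒ Q = (dQ/dp)·p/Ed = (-76.9)·371/(-2.77) = 10299.60288…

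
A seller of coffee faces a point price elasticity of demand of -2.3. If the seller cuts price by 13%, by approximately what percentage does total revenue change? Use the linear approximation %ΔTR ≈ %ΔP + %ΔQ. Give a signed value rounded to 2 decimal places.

+16.90%

%ΔQ ≈ Ed × %ΔP = (-2.3) × (-13%) = +29.9000%
%ΔTR ≈ %ΔP + %ΔQ = (-13%) + (+29.9000%) = +16.9000%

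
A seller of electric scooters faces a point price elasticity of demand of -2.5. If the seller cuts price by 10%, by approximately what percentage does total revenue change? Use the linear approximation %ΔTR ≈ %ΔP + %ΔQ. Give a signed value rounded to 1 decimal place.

%ΔQ ≈ Ed × %ΔP = (-2.5) × (-10%) = +25.0000%
%ΔTR ≈ %ΔP + %ΔQ = (-10%) + (+25.0000%) = +15.0000%

+15.0%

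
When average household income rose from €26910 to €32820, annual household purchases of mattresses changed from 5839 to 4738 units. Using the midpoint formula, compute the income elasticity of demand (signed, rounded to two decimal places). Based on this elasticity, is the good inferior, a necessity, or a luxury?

%ΔQ = (4738 − 5839)/[( 5839 + 4738)/2] = -1101/5288.5 = -0.208187…
%ΔIncome = (32820 − 26910)/[( 26910 + 32820)/2] = 5910/29865 = 0.197890…
E_income = (-1101/5288.5) / (5910/29865) = -1.0520…
E_income < 0 ⇒ inferior good.

-1.05; inferior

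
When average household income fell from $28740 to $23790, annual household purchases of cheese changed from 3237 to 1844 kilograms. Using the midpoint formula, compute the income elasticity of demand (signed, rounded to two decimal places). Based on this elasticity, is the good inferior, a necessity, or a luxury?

2.91; luxury

%ΔQ = (1844 − 3237)/[( 3237 + 1844)/2] = -1393/2540.5 = -0.548317…
%ΔIncome = (23790 − 28740)/[( 28740 + 23790)/2] = -4950/26265 = -0.188463…
E_income = (-1393/2540.5) / (-4950/26265) = 2.9094…
E_income > 1 ⇒ normal good, luxury.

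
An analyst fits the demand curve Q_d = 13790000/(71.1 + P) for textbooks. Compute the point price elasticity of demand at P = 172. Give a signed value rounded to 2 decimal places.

-0.71

dQ_d/dP = −13790000/(71.1 + P)² = -233.343. At P = 172, Q_d = 56725.6.
Ed = (dQ_d/dP)·(P/Q_d) = (-233.343) × (172/56725.6) = -0.7075…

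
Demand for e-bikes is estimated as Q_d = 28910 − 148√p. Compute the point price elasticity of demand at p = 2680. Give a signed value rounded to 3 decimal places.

dQ_d/dp = −148/(2√p) = -1.42943. At p = 2680, Q_d = 21248.2.
Ed = (dQ_d/dp)·(p/Q_d) = (-1.42943) × (2680/21248.2) = -0.18029…

-0.180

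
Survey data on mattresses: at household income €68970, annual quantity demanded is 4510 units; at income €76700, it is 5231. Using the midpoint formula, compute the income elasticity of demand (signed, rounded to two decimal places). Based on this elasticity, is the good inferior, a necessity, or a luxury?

%ΔQ = (5231 − 4510)/[( 4510 + 5231)/2] = 721/4870.5 = 0.148034…
%ΔIncome = (76700 − 68970)/[( 68970 + 76700)/2] = 7730/72835 = 0.106130…
E_income = (721/4870.5) / (7730/72835) = 1.3948…
E_income > 1 ⇒ normal good, luxury.

1.39; luxury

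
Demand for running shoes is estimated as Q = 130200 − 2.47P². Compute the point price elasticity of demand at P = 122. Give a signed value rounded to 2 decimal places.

dQ/dP = −2·2.47·P = -602.68. At P = 122, Q = 93436.52.
Ed = (dQ/dP)·(P/Q) = (-602.68) × (122/93436.52) = -0.7869…

-0.79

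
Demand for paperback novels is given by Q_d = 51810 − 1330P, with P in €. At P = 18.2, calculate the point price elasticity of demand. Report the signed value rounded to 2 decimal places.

dQ_d/dP = −1330. At P = 18.2, Q_d = 51810 − 1330(18.2) = 27604.
Ed = (dQ_d/dP)·(P/Q_d) = −1330 × (18.2/27604) = -0.8769…

-0.88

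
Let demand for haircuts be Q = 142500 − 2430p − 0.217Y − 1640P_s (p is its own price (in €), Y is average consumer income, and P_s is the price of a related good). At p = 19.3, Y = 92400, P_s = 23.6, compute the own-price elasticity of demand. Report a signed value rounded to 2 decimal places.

-1.27

At the given values, Q = 142500 − 2430(19.3) − 0.217(92400) − 1640(23.6) = 36846.2.
∂Q/∂p = −2430.
E = (-2430) × (19.3/36846.2) = -1.2728…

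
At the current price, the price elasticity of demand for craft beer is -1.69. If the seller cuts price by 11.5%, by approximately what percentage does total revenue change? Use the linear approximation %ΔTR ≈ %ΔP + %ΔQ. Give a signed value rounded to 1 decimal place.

+7.9%

%ΔQ ≈ Ed × %ΔP = (-1.69) × (-11.5%) = +19.4350%
%ΔTR ≈ %ΔP + %ΔQ = (-11.5%) + (+19.4350%) = +7.9350%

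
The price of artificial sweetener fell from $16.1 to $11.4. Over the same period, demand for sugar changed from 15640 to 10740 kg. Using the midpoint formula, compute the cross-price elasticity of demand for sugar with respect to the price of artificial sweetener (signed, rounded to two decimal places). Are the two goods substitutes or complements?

%ΔQ_{sugar} = (10740 − 15640)/avg = -4900/13190 = -0.371493…
%ΔP_{artificial sweetener} = (11.4 − 16.1)/avg = -4.7/13.75 = -0.341818…
E_cross = (-4900/13190) / (-4.7/13.75) = 1.0868…
E_cross > 0 ⇒ the goods are substitutes.

1.09; substitutes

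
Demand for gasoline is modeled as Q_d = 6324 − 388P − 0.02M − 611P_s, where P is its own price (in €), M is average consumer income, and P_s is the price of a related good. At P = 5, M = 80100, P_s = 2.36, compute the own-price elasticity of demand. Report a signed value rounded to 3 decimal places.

-1.448

At the given values, Q_d = 6324 − 388(5) − 0.02(80100) − 611(2.36) = 1340.04.
∂Q_d/∂P = −388.
E = (-388) × (5/1340.04) = -1.44771…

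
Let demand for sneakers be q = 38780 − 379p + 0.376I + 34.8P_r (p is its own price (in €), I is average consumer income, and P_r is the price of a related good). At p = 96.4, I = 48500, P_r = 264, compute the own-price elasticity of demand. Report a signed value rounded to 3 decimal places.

At the given values, q = 38780 − 379(96.4) + 0.376(48500) + 34.8(264) = 29667.6.
∂q/∂p = −379.
E = (-379) × (96.4/29667.6) = -1.23149…

-1.231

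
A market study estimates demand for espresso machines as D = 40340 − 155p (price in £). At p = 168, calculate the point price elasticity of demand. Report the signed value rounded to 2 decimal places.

dD/dp = −155. At p = 168, D = 40340 − 155(168) = 14300.
Ed = (dD/dp)·(p/D) = −155 × (168/14300) = -1.8209…

-1.82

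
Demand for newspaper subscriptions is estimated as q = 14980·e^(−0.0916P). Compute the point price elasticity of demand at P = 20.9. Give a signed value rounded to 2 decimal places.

dq/dP = −0.0916·q = -202.291. At P = 20.9, q = 2208.42.
Ed = (dq/dP)·(P/q) = (-202.291) × (20.9/2208.42) = -1.9144…

-1.91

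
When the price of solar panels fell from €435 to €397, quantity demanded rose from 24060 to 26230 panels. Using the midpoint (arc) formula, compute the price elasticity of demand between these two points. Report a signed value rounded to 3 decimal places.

-0.945

%ΔQ = (26230 − 24060) / [(24060 + 26230)/2] = 2170/25145 = 0.086299…
%ΔP = (397 − 435) / [(435 + 397)/2] = -38/416 = -0.091346…
Arc Ed = %ΔQ / %ΔP = (2170/25145) / (-38/416) = -0.94475…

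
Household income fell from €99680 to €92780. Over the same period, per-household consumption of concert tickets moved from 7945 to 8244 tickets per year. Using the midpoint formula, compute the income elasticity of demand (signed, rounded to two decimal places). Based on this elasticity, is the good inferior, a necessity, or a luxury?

-0.52; inferior

%ΔQ = (8244 − 7945)/[( 7945 + 8244)/2] = 299/8094.5 = 0.036938…
%ΔIncome = (92780 − 99680)/[( 99680 + 92780)/2] = -6900/96230 = -0.071703…
E_income = (299/8094.5) / (-6900/96230) = -0.5151…
E_income < 0 ⇒ inferior good.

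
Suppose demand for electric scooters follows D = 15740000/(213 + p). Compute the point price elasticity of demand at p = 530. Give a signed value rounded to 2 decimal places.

dD/dp = −15740000/(213 + p)² = -28.512. At p = 530, D = 21184.4.
Ed = (dD/dp)·(p/D) = (-28.512) × (530/21184.4) = -0.7133…

-0.71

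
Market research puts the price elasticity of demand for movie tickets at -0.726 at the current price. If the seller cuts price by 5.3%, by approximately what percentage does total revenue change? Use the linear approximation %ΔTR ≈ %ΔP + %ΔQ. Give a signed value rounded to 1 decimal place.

%ΔQ ≈ Ed × %ΔP = (-0.726) × (-5.3%) = +3.8478%
%ΔTR ≈ %ΔP + %ΔQ = (-5.3%) + (+3.8478%) = -1.4522%

-1.5%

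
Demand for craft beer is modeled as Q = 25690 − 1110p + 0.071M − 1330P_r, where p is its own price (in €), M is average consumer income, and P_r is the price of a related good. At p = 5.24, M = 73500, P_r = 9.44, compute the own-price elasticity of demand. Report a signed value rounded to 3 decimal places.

-0.464

At the given values, Q = 25690 − 1110(5.24) + 0.071(73500) − 1330(9.44) = 12536.9.
∂Q/∂p = −1110.
E = (-1110) × (5.24/12536.9) = -0.46394…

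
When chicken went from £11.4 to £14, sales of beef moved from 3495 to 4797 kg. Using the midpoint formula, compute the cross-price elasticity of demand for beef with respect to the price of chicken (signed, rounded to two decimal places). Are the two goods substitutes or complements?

%ΔQ_{beef} = (4797 − 3495)/avg = 1302/4146 = 0.314037…
%ΔP_{chicken} = (14 − 11.4)/avg = 2.6/12.7 = 0.204724…
E_cross = (1302/4146) / (2.6/12.7) = 1.5339…
E_cross > 0 ⇒ the goods are substitutes.

1.53; substitutes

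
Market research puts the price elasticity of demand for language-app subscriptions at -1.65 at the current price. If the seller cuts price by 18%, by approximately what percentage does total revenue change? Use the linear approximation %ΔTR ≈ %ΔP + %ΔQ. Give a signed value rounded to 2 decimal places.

+11.70%

%ΔQ ≈ Ed × %ΔP = (-1.65) × (-18%) = +29.7000%
%ΔTR ≈ %ΔP + %ΔQ = (-18%) + (+29.7000%) = +11.7000%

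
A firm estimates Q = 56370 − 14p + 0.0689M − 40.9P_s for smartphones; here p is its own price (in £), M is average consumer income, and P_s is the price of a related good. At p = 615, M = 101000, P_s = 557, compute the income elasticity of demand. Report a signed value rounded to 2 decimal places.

At the given values, Q = 56370 − 14(615) + 0.0689(101000) − 40.9(557) = 31937.6.
∂Q/∂M = 0.0689.
E = (0.0689) × (101000/31937.6) = 0.2178…

0.22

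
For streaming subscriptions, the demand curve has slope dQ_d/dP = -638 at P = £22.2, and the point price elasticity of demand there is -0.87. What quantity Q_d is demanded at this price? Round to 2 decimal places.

16280.00

Ed = (dQ_d/dP)·(P/Q_d) ⇒ Q_d = (dQ_d/dP)·P/Ed = (-638)·22.2/(-0.87) = 16280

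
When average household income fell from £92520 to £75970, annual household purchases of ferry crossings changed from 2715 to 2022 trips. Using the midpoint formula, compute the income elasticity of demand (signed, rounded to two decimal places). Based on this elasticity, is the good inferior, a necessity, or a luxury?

%ΔQ = (2022 − 2715)/[( 2715 + 2022)/2] = -693/2368.5 = -0.292590…
%ΔIncome = (75970 − 92520)/[( 92520 + 75970)/2] = -16550/84245 = -0.196450…
E_income = (-693/2368.5) / (-16550/84245) = 1.4893…
E_income > 1 ⇒ normal good, luxury.

1.49; luxury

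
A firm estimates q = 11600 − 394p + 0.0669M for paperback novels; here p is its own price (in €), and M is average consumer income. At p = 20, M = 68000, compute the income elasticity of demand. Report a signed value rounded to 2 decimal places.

At the given values, q = 11600 − 394(20) + 0.0669(68000) = 8269.2.
∂q/∂M = 0.0669.
E = (0.0669) × (68000/8269.2) = 0.5501…

0.55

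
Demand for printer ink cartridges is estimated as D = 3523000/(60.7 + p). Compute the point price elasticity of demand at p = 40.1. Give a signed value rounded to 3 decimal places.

-0.398

dD/dp = −3523000/(60.7 + p)² = -346.73. At p = 40.1, D = 34950.4.
Ed = (dD/dp)·(p/D) = (-346.73) × (40.1/34950.4) = -0.39781…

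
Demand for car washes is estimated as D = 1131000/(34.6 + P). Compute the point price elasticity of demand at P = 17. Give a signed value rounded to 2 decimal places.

-0.33

dD/dP = −1131000/(34.6 + P)² = -424.779. At P = 17, D = 21918.6.
Ed = (dD/dP)·(P/D) = (-424.779) × (17/21918.6) = -0.3294…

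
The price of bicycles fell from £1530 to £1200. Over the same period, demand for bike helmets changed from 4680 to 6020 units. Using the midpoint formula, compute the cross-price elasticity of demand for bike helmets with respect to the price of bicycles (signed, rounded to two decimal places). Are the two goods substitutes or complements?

-1.04; complements

%ΔQ_{bike helmets} = (6020 − 4680)/avg = 1340/5350 = 0.250467…
%ΔP_{bicycles} = (1200 − 1530)/avg = -330/1365 = -0.241758…
E_cross = (1340/5350) / (-330/1365) = -1.0360…
E_cross < 0 ⇒ the goods are complements.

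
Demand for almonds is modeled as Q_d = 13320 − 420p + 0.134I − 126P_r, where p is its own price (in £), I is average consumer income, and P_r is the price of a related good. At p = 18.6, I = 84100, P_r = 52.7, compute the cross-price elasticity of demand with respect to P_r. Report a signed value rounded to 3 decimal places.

-0.655

At the given values, Q_d = 13320 − 420(18.6) + 0.134(84100) − 126(52.7) = 10137.2.
∂Q_d/∂P_r = -126.
E = (-126) × (52.7/10137.2) = -0.65503…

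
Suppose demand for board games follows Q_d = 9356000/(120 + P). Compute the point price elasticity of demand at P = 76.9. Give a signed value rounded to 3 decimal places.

-0.391

dQ_d/dP = −9356000/(120 + P)² = -241.323. At P = 76.9, Q_d = 47516.5.
Ed = (dQ_d/dP)·(P/Q_d) = (-241.323) × (76.9/47516.5) = -0.39055…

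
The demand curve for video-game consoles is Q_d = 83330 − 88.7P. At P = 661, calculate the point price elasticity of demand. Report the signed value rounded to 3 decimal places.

dQ_d/dP = −88.7. At P = 661, Q_d = 83330 − 88.7(661) = 24699.3.
Ed = (dQ_d/dP)·(P/Q_d) = −88.7 × (661/24699.3) = -2.37377…

-2.374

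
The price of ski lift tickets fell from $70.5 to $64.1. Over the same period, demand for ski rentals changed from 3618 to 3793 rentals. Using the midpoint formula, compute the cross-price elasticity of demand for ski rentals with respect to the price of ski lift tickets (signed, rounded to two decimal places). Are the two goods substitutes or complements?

-0.50; complements

%ΔQ_{ski rentals} = (3793 − 3618)/avg = 175/3705.5 = 0.047227…
%ΔP_{ski lift tickets} = (64.1 − 70.5)/avg = -6.4/67.3 = -0.095096…
E_cross = (175/3705.5) / (-6.4/67.3) = -0.4966…
E_cross < 0 ⇒ the goods are complements.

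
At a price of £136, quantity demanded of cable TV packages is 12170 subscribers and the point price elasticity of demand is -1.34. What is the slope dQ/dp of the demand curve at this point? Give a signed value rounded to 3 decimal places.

Ed = (dQ/dp)·(p/Q) ⇒ dQ/dp = Ed·Q/p = (-1.34)·12170/136 = -119.91029…

-119.910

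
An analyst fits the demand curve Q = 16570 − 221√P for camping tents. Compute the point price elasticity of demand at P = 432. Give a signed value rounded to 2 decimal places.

dQ/dP = −221/(2√P) = -5.31643. At P = 432, Q = 11976.6.
Ed = (dQ/dP)·(P/Q) = (-5.31643) × (432/11976.6) = -0.1917…

-0.19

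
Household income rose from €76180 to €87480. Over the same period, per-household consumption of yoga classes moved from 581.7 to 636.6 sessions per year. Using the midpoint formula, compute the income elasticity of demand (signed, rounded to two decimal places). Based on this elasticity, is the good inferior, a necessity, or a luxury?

%ΔQ = (636.6 − 581.7)/[( 581.7 + 636.6)/2] = 54.9/609.15 = 0.090125…
%ΔIncome = (87480 − 76180)/[( 76180 + 87480)/2] = 11300/81830 = 0.138091…
E_income = (54.9/609.15) / (11300/81830) = 0.6526…
0 < E_income < 1 ⇒ normal good, necessity.

0.65; necessity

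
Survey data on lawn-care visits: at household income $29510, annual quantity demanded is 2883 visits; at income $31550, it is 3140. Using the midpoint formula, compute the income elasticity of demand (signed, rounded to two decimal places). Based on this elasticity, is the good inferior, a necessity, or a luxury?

%ΔQ = (3140 − 2883)/[( 2883 + 3140)/2] = 257/3011.5 = 0.085339…
%ΔIncome = (31550 − 29510)/[( 29510 + 31550)/2] = 2040/30530 = 0.066819…
E_income = (257/3011.5) / (2040/30530) = 1.2771…
E_income > 1 ⇒ normal good, luxury.

1.28; luxury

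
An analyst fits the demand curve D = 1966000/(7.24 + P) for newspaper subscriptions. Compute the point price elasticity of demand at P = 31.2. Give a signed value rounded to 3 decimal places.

-0.812

dD/dP = −1966000/(7.24 + P)² = -1330.51. At P = 31.2, D = 51144.6.
Ed = (dD/dP)·(P/D) = (-1330.51) × (31.2/51144.6) = -0.81165…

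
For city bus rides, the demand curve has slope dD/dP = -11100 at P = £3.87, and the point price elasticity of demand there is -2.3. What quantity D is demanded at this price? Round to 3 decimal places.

Ed = (dD/dP)·(P/D) ⇒ D = (dD/dP)·P/Ed = (-11100)·3.87/(-2.3) = 18676.95652…

18676.957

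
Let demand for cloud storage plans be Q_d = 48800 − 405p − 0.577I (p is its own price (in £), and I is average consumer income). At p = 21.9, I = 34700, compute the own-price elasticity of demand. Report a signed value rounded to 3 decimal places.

-0.446

At the given values, Q_d = 48800 − 405(21.9) − 0.577(34700) = 19908.6.
∂Q_d/∂p = −405.
E = (-405) × (21.9/19908.6) = -0.44551…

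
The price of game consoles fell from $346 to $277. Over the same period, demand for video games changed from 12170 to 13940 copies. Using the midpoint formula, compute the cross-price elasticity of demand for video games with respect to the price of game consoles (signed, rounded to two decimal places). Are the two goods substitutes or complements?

-0.61; complements

%ΔQ_{video games} = (13940 − 12170)/avg = 1770/13055 = 0.135580…
%ΔP_{game consoles} = (277 − 346)/avg = -69/311.5 = -0.221508…
E_cross = (1770/13055) / (-69/311.5) = -0.6120…
E_cross < 0 ⇒ the goods are complements.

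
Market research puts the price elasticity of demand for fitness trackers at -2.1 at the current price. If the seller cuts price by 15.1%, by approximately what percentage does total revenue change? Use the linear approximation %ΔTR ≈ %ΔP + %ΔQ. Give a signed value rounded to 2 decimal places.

%ΔQ ≈ Ed × %ΔP = (-2.1) × (-15.1%) = +31.7100%
%ΔTR ≈ %ΔP + %ΔQ = (-15.1%) + (+31.7100%) = +16.6100%

+16.61%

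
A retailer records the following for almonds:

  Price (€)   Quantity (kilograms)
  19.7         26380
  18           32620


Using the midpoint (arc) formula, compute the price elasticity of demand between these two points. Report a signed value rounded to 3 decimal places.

-2.345

%ΔQ = (32620 − 26380) / [(26380 + 32620)/2] = 6240/29500 = 0.211525…
%ΔP = (18 − 19.7) / [(19.7 + 18)/2] = -1.7/18.85 = -0.090185…
Arc Ed = %ΔQ / %ΔP = (6240/29500) / (-1.7/18.85) = -2.34544…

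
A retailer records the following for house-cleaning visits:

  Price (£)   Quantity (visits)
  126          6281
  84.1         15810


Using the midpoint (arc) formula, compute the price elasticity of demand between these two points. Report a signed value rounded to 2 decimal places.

-2.16

%ΔQ = (15810 − 6281) / [(6281 + 15810)/2] = 9529/11045.5 = 0.862704…
%ΔP = (84.1 − 126) / [(126 + 84.1)/2] = -41.9/105.05 = -0.398857…
Arc Ed = %ΔQ / %ΔP = (9529/11045.5) / (-41.9/105.05) = -2.1629…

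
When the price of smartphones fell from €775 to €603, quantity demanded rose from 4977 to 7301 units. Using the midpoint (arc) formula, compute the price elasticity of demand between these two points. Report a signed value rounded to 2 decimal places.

-1.52

%ΔQ = (7301 − 4977) / [(4977 + 7301)/2] = 2324/6139 = 0.378563…
%ΔP = (603 − 775) / [(775 + 603)/2] = -172/689 = -0.249637…
Arc Ed = %ΔQ / %ΔP = (2324/6139) / (-172/689) = -1.5164…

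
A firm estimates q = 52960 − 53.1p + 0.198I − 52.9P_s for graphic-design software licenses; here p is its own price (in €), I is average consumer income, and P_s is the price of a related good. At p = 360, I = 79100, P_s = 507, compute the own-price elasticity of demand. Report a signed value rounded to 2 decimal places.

At the given values, q = 52960 − 53.1(360) + 0.198(79100) − 52.9(507) = 22685.5.
∂q/∂p = −53.1.
E = (-53.1) × (360/22685.5) = -0.8426…

-0.84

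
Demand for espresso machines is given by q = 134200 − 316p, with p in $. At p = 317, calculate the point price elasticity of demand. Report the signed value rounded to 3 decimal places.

dq/dp = −316. At p = 317, q = 134200 − 316(317) = 34028.
Ed = (dq/dp)·(p/q) = −316 × (317/34028) = -2.94381…

-2.944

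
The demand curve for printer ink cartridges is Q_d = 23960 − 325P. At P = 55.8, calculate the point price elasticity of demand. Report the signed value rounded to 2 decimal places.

-3.11

dQ_d/dP = −325. At P = 55.8, Q_d = 23960 − 325(55.8) = 5825.
Ed = (dQ_d/dP)·(P/Q_d) = −325 × (55.8/5825) = -3.1133…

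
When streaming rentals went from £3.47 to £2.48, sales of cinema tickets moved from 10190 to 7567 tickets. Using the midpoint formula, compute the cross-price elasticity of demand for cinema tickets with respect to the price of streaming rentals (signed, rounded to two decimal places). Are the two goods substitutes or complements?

%ΔQ_{cinema tickets} = (7567 − 10190)/avg = -2623/8878.5 = -0.295432…
%ΔP_{streaming rentals} = (2.48 − 3.47)/avg = -0.99/2.975 = -0.332773…
E_cross = (-2623/8878.5) / (-0.99/2.975) = 0.8877…
E_cross > 0 ⇒ the goods are substitutes.

0.89; substitutes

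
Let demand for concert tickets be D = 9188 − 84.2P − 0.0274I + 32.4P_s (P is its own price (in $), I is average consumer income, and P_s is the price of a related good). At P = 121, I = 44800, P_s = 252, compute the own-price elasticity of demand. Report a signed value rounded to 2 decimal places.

At the given values, D = 9188 − 84.2(121) − 0.0274(44800) + 32.4(252) = 5937.08.
∂D/∂P = −84.2.
E = (-84.2) × (121/5937.08) = -1.7160…

-1.72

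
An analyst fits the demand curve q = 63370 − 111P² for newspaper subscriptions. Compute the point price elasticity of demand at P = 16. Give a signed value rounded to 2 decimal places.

dq/dP = −2·111·P = -3552. At P = 16, q = 34954.
Ed = (dq/dP)·(P/q) = (-3552) × (16/34954) = -1.6259…

-1.63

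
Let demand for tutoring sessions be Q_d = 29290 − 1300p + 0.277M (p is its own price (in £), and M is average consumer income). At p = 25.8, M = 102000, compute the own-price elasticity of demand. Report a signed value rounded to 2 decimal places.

-1.40

At the given values, Q_d = 29290 − 1300(25.8) + 0.277(102000) = 24004.
∂Q_d/∂p = −1300.
E = (-1300) × (25.8/24004) = -1.3972…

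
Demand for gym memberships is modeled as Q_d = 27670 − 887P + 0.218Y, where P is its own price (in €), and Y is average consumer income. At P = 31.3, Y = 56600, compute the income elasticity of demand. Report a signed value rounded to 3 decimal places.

At the given values, Q_d = 27670 − 887(31.3) + 0.218(56600) = 12245.7.
∂Q_d/∂Y = 0.218.
E = (0.218) × (56600/12245.7) = 1.00760…

1.008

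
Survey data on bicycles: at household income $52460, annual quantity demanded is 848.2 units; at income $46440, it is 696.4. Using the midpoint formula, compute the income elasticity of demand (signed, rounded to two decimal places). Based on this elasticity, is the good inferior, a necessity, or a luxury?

1.61; luxury

%ΔQ = (696.4 − 848.2)/[( 848.2 + 696.4)/2] = -151.8/772.3 = -0.196555…
%ΔIncome = (46440 − 52460)/[( 52460 + 46440)/2] = -6020/49450 = -0.121739…
E_income = (-151.8/772.3) / (-6020/49450) = 1.6145…
E_income > 1 ⇒ normal good, luxury.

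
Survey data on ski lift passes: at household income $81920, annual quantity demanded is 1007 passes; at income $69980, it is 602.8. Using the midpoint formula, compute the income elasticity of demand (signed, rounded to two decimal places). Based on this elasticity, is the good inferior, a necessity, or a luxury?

%ΔQ = (602.8 − 1007)/[( 1007 + 602.8)/2] = -404.2/804.9 = -0.502174…
%ΔIncome = (69980 − 81920)/[( 81920 + 69980)/2] = -11940/75950 = -0.157208…
E_income = (-404.2/804.9) / (-11940/75950) = 3.1943…
E_income > 1 ⇒ normal good, luxury.

3.19; luxury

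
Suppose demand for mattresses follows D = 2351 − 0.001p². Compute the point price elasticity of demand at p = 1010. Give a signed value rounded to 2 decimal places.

-1.53

dD/dp = −2·0.001·p = -2.02. At p = 1010, D = 1330.9.
Ed = (dD/dp)·(p/D) = (-2.02) × (1010/1330.9) = -1.5329…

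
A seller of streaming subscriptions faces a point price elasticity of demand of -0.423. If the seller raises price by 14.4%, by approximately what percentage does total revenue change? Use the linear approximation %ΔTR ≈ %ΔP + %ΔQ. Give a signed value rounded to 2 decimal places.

+8.31%

%ΔQ ≈ Ed × %ΔP = (-0.423) × (+14.4%) = -6.0912%
%ΔTR ≈ %ΔP + %ΔQ = (+14.4%) + (-6.0912%) = +8.3088%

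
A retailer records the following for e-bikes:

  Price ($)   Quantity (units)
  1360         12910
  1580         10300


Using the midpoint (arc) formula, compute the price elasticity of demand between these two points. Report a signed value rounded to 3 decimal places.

-1.503

%ΔQ = (10300 − 12910) / [(12910 + 10300)/2] = -2610/11605 = -0.224903…
%ΔP = (1580 − 1360) / [(1360 + 1580)/2] = 220/1470 = 0.149659…
Arc Ed = %ΔQ / %ΔP = (-2610/11605) / (220/1470) = -1.50276…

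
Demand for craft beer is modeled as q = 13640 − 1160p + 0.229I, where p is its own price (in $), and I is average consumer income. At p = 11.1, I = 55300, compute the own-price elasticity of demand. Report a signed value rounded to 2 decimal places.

At the given values, q = 13640 − 1160(11.1) + 0.229(55300) = 13427.7.
∂q/∂p = −1160.
E = (-1160) × (11.1/13427.7) = -0.9589…

-0.96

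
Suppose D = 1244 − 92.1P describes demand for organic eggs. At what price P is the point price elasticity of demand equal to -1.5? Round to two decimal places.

8.10

Ed = −92.1P/(1244 − 92.1P). Set this equal to -1.5:
92.1P = 1.5·(1244 − 92.1P) ⇒ 92.1P(1 + 1.5) = 1.5·1244
P = 1.5·1244 / (92.1·2.5) = 8.1042…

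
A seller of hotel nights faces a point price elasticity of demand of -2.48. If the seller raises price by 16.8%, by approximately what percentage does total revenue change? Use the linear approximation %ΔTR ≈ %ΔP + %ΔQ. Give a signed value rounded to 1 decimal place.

-24.9%

%ΔQ ≈ Ed × %ΔP = (-2.48) × (+16.8%) = -41.6640%
%ΔTR ≈ %ΔP + %ΔQ = (+16.8%) + (-41.6640%) = -24.8640%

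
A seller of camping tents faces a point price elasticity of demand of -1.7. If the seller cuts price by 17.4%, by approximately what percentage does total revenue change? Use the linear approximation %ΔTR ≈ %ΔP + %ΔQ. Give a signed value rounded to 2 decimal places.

+12.18%

%ΔQ ≈ Ed × %ΔP = (-1.7) × (-17.4%) = +29.5800%
%ΔTR ≈ %ΔP + %ΔQ = (-17.4%) + (+29.5800%) = +12.1800%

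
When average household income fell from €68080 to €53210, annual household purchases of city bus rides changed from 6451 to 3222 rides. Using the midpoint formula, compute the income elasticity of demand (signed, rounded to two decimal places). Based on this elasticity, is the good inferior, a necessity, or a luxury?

2.72; luxury

%ΔQ = (3222 − 6451)/[( 6451 + 3222)/2] = -3229/4836.5 = -0.667631…
%ΔIncome = (53210 − 68080)/[( 68080 + 53210)/2] = -14870/60645 = -0.245197…
E_income = (-3229/4836.5) / (-14870/60645) = 2.7228…
E_income > 1 ⇒ normal good, luxury.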